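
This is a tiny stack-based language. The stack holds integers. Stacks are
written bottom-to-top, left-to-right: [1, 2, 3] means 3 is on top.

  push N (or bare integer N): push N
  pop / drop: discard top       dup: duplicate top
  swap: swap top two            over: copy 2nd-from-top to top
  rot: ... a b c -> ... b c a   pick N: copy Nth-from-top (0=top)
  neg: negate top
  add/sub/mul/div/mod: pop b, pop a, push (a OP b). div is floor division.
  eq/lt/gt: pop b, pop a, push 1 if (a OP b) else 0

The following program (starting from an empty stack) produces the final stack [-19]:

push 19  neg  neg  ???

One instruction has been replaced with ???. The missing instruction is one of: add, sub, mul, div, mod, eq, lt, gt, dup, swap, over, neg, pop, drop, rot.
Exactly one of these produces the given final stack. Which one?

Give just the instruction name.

Stack before ???: [19]
Stack after ???:  [-19]
The instruction that transforms [19] -> [-19] is: neg

Answer: neg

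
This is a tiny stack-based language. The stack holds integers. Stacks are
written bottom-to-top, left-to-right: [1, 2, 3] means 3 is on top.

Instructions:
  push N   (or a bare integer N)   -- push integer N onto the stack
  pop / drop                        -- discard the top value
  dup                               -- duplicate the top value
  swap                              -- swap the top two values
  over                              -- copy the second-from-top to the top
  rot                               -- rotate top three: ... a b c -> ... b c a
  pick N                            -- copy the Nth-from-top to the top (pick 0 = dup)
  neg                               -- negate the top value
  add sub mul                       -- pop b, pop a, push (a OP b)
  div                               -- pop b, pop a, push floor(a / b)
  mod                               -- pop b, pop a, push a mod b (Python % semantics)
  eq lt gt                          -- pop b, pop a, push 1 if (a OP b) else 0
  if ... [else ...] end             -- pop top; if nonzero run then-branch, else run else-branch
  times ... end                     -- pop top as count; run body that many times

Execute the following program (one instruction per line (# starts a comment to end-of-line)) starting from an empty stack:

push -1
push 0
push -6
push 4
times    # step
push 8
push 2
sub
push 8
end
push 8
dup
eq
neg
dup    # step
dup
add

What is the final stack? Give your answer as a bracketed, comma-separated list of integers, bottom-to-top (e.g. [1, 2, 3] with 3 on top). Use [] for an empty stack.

After 'push -1': [-1]
After 'push 0': [-1, 0]
After 'push -6': [-1, 0, -6]
After 'push 4': [-1, 0, -6, 4]
After 'times': [-1, 0, -6]
After 'push 8': [-1, 0, -6, 8]
After 'push 2': [-1, 0, -6, 8, 2]
After 'sub': [-1, 0, -6, 6]
After 'push 8': [-1, 0, -6, 6, 8]
After 'push 8': [-1, 0, -6, 6, 8, 8]
After 'push 2': [-1, 0, -6, 6, 8, 8, 2]
After 'sub': [-1, 0, -6, 6, 8, 6]
  ...
After 'push 8': [-1, 0, -6, 6, 8, 6, 8, 6, 8]
After 'push 8': [-1, 0, -6, 6, 8, 6, 8, 6, 8, 8]
After 'push 2': [-1, 0, -6, 6, 8, 6, 8, 6, 8, 8, 2]
After 'sub': [-1, 0, -6, 6, 8, 6, 8, 6, 8, 6]
After 'push 8': [-1, 0, -6, 6, 8, 6, 8, 6, 8, 6, 8]
After 'push 8': [-1, 0, -6, 6, 8, 6, 8, 6, 8, 6, 8, 8]
After 'dup': [-1, 0, -6, 6, 8, 6, 8, 6, 8, 6, 8, 8, 8]
After 'eq': [-1, 0, -6, 6, 8, 6, 8, 6, 8, 6, 8, 1]
After 'neg': [-1, 0, -6, 6, 8, 6, 8, 6, 8, 6, 8, -1]
After 'dup': [-1, 0, -6, 6, 8, 6, 8, 6, 8, 6, 8, -1, -1]
After 'dup': [-1, 0, -6, 6, 8, 6, 8, 6, 8, 6, 8, -1, -1, -1]
After 'add': [-1, 0, -6, 6, 8, 6, 8, 6, 8, 6, 8, -1, -2]

Answer: [-1, 0, -6, 6, 8, 6, 8, 6, 8, 6, 8, -1, -2]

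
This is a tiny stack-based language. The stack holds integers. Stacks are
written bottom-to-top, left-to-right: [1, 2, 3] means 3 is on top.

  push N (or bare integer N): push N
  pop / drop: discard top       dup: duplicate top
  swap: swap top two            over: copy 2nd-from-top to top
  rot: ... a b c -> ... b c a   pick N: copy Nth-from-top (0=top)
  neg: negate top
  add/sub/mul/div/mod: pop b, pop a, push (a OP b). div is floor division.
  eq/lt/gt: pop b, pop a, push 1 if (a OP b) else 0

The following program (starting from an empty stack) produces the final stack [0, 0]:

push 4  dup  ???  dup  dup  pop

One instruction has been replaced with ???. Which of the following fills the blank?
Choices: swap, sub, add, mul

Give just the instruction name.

Answer: sub

Derivation:
Stack before ???: [4, 4]
Stack after ???:  [0]
Checking each choice:
  swap: produces [4, 4, 4]
  sub: MATCH
  add: produces [8, 8]
  mul: produces [16, 16]


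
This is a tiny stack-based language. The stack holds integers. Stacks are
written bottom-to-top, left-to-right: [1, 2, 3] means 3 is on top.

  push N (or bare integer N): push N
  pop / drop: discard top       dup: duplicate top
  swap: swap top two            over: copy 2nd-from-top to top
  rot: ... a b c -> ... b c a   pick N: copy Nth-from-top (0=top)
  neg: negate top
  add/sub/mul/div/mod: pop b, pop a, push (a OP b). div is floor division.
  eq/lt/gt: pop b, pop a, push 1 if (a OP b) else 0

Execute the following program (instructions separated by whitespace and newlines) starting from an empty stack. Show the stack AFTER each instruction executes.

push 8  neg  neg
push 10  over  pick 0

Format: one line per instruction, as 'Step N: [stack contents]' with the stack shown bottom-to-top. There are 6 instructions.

Step 1: [8]
Step 2: [-8]
Step 3: [8]
Step 4: [8, 10]
Step 5: [8, 10, 8]
Step 6: [8, 10, 8, 8]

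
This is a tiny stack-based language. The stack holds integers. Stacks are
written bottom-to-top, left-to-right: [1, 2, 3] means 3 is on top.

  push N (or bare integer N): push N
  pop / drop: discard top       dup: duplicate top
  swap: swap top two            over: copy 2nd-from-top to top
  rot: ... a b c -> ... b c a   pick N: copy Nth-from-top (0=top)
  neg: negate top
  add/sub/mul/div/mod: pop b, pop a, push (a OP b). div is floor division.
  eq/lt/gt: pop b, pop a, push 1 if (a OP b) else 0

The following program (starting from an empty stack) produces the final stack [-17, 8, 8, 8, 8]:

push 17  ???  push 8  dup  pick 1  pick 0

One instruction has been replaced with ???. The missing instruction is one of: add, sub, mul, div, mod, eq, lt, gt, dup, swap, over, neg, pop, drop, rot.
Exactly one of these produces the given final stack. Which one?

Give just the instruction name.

Answer: neg

Derivation:
Stack before ???: [17]
Stack after ???:  [-17]
The instruction that transforms [17] -> [-17] is: neg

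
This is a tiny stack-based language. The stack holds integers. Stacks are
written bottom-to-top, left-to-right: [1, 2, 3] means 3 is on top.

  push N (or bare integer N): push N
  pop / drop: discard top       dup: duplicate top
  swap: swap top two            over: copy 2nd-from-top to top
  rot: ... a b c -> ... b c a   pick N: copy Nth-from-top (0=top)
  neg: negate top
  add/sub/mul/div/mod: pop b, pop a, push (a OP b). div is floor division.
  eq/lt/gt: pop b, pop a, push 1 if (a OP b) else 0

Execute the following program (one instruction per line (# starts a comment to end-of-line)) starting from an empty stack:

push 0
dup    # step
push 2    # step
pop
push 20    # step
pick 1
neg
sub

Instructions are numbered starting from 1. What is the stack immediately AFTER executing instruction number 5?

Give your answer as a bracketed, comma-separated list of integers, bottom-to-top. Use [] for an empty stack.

Answer: [0, 0, 20]

Derivation:
Step 1 ('push 0'): [0]
Step 2 ('dup'): [0, 0]
Step 3 ('push 2'): [0, 0, 2]
Step 4 ('pop'): [0, 0]
Step 5 ('push 20'): [0, 0, 20]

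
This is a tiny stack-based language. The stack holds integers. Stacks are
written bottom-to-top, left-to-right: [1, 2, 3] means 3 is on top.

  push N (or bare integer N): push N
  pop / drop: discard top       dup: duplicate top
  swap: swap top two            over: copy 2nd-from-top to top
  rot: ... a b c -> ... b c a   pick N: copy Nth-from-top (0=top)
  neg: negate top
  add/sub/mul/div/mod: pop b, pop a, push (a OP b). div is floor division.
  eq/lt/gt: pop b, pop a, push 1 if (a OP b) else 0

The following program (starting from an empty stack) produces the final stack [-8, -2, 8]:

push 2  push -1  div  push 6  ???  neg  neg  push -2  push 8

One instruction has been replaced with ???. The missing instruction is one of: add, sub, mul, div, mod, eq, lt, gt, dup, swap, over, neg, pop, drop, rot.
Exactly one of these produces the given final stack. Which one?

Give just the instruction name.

Answer: sub

Derivation:
Stack before ???: [-2, 6]
Stack after ???:  [-8]
The instruction that transforms [-2, 6] -> [-8] is: sub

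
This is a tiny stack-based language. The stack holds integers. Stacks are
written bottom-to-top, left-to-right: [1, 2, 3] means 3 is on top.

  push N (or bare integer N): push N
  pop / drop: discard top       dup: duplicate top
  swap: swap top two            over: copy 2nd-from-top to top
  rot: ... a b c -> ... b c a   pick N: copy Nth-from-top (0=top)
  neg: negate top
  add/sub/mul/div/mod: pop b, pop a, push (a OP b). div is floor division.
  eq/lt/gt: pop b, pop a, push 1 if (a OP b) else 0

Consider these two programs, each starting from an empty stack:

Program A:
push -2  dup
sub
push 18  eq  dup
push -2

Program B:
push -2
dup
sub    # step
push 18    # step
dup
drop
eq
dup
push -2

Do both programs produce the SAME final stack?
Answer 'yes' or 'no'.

Program A trace:
  After 'push -2': [-2]
  After 'dup': [-2, -2]
  After 'sub': [0]
  After 'push 18': [0, 18]
  After 'eq': [0]
  After 'dup': [0, 0]
  After 'push -2': [0, 0, -2]
Program A final stack: [0, 0, -2]

Program B trace:
  After 'push -2': [-2]
  After 'dup': [-2, -2]
  After 'sub': [0]
  After 'push 18': [0, 18]
  After 'dup': [0, 18, 18]
  After 'drop': [0, 18]
  After 'eq': [0]
  After 'dup': [0, 0]
  After 'push -2': [0, 0, -2]
Program B final stack: [0, 0, -2]
Same: yes

Answer: yes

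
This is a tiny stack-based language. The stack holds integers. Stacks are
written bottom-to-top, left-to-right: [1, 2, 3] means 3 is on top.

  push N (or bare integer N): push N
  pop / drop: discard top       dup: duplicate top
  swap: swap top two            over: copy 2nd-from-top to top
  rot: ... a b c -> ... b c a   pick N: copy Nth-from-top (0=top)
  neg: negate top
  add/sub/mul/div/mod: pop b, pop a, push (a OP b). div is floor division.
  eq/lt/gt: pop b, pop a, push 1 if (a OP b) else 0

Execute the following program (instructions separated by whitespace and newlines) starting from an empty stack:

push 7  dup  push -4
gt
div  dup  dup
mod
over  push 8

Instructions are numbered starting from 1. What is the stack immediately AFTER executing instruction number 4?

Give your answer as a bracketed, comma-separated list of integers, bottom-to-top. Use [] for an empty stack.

Step 1 ('push 7'): [7]
Step 2 ('dup'): [7, 7]
Step 3 ('push -4'): [7, 7, -4]
Step 4 ('gt'): [7, 1]

Answer: [7, 1]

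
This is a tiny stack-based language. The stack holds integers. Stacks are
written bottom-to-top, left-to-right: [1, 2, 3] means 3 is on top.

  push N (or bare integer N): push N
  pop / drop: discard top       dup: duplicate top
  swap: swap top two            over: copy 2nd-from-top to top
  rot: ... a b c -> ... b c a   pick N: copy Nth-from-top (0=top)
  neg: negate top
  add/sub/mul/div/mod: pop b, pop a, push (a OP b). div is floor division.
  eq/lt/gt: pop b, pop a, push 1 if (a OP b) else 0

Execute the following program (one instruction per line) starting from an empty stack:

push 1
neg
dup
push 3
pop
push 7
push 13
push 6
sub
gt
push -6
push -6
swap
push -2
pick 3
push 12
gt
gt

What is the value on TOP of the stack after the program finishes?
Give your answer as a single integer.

Answer: 0

Derivation:
After 'push 1': [1]
After 'neg': [-1]
After 'dup': [-1, -1]
After 'push 3': [-1, -1, 3]
After 'pop': [-1, -1]
After 'push 7': [-1, -1, 7]
After 'push 13': [-1, -1, 7, 13]
After 'push 6': [-1, -1, 7, 13, 6]
After 'sub': [-1, -1, 7, 7]
After 'gt': [-1, -1, 0]
After 'push -6': [-1, -1, 0, -6]
After 'push -6': [-1, -1, 0, -6, -6]
After 'swap': [-1, -1, 0, -6, -6]
After 'push -2': [-1, -1, 0, -6, -6, -2]
After 'pick 3': [-1, -1, 0, -6, -6, -2, 0]
After 'push 12': [-1, -1, 0, -6, -6, -2, 0, 12]
After 'gt': [-1, -1, 0, -6, -6, -2, 0]
After 'gt': [-1, -1, 0, -6, -6, 0]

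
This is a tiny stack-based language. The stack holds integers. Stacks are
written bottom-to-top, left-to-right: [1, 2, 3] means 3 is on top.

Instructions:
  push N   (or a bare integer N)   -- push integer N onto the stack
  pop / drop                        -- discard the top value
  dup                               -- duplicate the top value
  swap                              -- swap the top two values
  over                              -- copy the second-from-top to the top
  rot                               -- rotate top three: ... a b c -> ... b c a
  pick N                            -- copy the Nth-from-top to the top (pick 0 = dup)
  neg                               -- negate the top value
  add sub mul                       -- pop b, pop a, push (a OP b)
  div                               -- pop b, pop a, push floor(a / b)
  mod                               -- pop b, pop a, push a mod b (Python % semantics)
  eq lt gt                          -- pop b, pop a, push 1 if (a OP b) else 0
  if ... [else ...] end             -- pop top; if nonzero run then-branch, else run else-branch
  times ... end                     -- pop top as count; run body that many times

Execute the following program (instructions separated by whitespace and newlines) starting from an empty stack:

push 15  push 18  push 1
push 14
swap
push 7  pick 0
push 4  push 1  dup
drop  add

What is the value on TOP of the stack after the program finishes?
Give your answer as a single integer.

Answer: 5

Derivation:
After 'push 15': [15]
After 'push 18': [15, 18]
After 'push 1': [15, 18, 1]
After 'push 14': [15, 18, 1, 14]
After 'swap': [15, 18, 14, 1]
After 'push 7': [15, 18, 14, 1, 7]
After 'pick 0': [15, 18, 14, 1, 7, 7]
After 'push 4': [15, 18, 14, 1, 7, 7, 4]
After 'push 1': [15, 18, 14, 1, 7, 7, 4, 1]
After 'dup': [15, 18, 14, 1, 7, 7, 4, 1, 1]
After 'drop': [15, 18, 14, 1, 7, 7, 4, 1]
After 'add': [15, 18, 14, 1, 7, 7, 5]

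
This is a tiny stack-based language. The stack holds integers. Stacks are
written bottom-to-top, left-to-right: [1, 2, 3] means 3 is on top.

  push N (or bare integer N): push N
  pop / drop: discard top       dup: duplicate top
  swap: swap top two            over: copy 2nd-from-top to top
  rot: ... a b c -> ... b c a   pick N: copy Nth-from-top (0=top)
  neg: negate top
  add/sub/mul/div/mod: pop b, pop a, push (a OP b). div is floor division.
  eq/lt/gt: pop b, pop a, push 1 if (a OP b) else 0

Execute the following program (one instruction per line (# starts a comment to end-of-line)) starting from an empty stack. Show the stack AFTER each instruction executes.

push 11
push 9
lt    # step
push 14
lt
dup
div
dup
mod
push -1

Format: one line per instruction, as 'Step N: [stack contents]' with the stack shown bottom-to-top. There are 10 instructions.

Step 1: [11]
Step 2: [11, 9]
Step 3: [0]
Step 4: [0, 14]
Step 5: [1]
Step 6: [1, 1]
Step 7: [1]
Step 8: [1, 1]
Step 9: [0]
Step 10: [0, -1]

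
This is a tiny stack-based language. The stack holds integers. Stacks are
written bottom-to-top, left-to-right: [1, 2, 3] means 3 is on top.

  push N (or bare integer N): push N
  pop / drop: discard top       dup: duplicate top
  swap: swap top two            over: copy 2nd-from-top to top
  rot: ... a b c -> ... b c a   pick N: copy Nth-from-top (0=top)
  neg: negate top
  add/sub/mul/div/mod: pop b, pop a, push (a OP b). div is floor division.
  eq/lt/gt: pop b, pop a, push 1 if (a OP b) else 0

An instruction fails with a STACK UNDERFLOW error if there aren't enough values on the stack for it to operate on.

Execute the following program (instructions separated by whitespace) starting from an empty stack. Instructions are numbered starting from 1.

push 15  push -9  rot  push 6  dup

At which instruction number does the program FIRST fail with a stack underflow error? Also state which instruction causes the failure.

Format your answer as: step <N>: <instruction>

Answer: step 3: rot

Derivation:
Step 1 ('push 15'): stack = [15], depth = 1
Step 2 ('push -9'): stack = [15, -9], depth = 2
Step 3 ('rot'): needs 3 value(s) but depth is 2 — STACK UNDERFLOW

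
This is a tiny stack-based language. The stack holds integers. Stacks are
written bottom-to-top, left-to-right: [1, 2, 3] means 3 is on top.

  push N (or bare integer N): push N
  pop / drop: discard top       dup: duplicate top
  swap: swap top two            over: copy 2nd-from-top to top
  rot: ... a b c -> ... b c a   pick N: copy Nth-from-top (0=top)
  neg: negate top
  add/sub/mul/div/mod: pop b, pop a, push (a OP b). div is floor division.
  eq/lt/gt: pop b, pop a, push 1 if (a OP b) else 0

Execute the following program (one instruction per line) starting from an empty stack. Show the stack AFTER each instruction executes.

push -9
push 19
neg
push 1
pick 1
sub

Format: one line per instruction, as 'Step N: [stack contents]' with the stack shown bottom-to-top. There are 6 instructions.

Step 1: [-9]
Step 2: [-9, 19]
Step 3: [-9, -19]
Step 4: [-9, -19, 1]
Step 5: [-9, -19, 1, -19]
Step 6: [-9, -19, 20]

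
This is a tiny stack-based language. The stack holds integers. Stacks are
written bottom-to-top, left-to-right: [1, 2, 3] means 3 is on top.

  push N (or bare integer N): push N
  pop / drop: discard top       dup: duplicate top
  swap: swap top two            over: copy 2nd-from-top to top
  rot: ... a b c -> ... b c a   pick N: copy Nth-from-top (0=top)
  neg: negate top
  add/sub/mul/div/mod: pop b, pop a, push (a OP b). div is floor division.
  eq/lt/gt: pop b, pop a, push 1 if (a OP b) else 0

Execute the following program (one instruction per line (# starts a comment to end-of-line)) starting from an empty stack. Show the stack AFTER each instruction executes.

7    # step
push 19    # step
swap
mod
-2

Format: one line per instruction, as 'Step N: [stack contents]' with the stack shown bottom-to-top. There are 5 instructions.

Step 1: [7]
Step 2: [7, 19]
Step 3: [19, 7]
Step 4: [5]
Step 5: [5, -2]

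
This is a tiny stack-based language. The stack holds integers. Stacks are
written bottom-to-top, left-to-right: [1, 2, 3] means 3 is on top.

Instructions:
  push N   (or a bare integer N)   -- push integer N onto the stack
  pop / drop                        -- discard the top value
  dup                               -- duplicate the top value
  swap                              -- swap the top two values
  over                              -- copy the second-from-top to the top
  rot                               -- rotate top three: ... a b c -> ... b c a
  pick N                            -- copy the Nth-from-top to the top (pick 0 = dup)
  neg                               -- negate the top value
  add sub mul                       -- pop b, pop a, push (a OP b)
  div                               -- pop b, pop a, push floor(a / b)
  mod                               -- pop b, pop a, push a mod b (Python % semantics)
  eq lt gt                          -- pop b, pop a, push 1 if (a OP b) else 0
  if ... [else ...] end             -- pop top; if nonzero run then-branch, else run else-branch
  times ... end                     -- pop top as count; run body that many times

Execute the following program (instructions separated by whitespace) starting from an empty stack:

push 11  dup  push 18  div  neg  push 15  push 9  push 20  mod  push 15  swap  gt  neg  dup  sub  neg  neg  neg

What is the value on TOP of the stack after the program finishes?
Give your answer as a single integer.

Answer: 0

Derivation:
After 'push 11': [11]
After 'dup': [11, 11]
After 'push 18': [11, 11, 18]
After 'div': [11, 0]
After 'neg': [11, 0]
After 'push 15': [11, 0, 15]
After 'push 9': [11, 0, 15, 9]
After 'push 20': [11, 0, 15, 9, 20]
After 'mod': [11, 0, 15, 9]
After 'push 15': [11, 0, 15, 9, 15]
After 'swap': [11, 0, 15, 15, 9]
After 'gt': [11, 0, 15, 1]
After 'neg': [11, 0, 15, -1]
After 'dup': [11, 0, 15, -1, -1]
After 'sub': [11, 0, 15, 0]
After 'neg': [11, 0, 15, 0]
After 'neg': [11, 0, 15, 0]
After 'neg': [11, 0, 15, 0]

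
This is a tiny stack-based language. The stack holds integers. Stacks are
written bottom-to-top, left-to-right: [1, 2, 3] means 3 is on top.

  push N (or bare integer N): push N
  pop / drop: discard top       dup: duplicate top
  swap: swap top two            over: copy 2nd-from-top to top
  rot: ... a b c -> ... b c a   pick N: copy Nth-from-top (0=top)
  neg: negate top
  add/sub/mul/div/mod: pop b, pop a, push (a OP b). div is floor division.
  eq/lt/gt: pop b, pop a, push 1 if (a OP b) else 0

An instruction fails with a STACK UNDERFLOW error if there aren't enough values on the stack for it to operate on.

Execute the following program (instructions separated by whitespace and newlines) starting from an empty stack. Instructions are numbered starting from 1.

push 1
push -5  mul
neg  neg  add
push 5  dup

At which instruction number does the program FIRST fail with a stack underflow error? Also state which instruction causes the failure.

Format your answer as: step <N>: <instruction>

Step 1 ('push 1'): stack = [1], depth = 1
Step 2 ('push -5'): stack = [1, -5], depth = 2
Step 3 ('mul'): stack = [-5], depth = 1
Step 4 ('neg'): stack = [5], depth = 1
Step 5 ('neg'): stack = [-5], depth = 1
Step 6 ('add'): needs 2 value(s) but depth is 1 — STACK UNDERFLOW

Answer: step 6: add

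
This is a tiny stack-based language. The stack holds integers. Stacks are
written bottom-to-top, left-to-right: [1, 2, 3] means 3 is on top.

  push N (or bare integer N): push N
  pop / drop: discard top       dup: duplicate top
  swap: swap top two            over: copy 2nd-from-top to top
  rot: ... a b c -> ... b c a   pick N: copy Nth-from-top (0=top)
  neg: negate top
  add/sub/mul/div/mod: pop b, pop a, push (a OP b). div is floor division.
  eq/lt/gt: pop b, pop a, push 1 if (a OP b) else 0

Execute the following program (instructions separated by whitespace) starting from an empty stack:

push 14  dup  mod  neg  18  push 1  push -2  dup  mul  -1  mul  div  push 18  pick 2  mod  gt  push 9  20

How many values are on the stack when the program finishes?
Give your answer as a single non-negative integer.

After 'push 14': stack = [14] (depth 1)
After 'dup': stack = [14, 14] (depth 2)
After 'mod': stack = [0] (depth 1)
After 'neg': stack = [0] (depth 1)
After 'push 18': stack = [0, 18] (depth 2)
After 'push 1': stack = [0, 18, 1] (depth 3)
After 'push -2': stack = [0, 18, 1, -2] (depth 4)
After 'dup': stack = [0, 18, 1, -2, -2] (depth 5)
After 'mul': stack = [0, 18, 1, 4] (depth 4)
After 'push -1': stack = [0, 18, 1, 4, -1] (depth 5)
After 'mul': stack = [0, 18, 1, -4] (depth 4)
After 'div': stack = [0, 18, -1] (depth 3)
After 'push 18': stack = [0, 18, -1, 18] (depth 4)
After 'pick 2': stack = [0, 18, -1, 18, 18] (depth 5)
After 'mod': stack = [0, 18, -1, 0] (depth 4)
After 'gt': stack = [0, 18, 0] (depth 3)
After 'push 9': stack = [0, 18, 0, 9] (depth 4)
After 'push 20': stack = [0, 18, 0, 9, 20] (depth 5)

Answer: 5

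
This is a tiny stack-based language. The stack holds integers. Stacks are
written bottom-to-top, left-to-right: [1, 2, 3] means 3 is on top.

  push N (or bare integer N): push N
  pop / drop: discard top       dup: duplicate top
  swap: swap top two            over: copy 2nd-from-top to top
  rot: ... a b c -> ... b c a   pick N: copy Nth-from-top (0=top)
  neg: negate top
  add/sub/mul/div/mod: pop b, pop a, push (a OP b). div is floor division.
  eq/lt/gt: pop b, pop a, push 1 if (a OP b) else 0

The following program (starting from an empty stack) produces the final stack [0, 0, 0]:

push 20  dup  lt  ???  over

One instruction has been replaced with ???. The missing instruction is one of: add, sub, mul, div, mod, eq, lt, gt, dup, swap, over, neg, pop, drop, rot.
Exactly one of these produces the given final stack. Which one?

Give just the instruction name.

Stack before ???: [0]
Stack after ???:  [0, 0]
The instruction that transforms [0] -> [0, 0] is: dup

Answer: dup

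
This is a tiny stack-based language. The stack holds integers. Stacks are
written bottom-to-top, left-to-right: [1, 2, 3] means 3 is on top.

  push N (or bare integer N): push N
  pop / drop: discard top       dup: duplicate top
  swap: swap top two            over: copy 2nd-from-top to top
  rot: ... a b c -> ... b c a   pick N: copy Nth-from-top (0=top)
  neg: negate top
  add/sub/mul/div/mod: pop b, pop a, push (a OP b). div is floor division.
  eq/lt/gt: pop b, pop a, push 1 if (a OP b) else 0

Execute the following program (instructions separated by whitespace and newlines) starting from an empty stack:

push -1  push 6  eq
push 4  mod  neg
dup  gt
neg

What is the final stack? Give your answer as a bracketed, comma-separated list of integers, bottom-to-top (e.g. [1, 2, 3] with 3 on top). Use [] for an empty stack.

Answer: [0]

Derivation:
After 'push -1': [-1]
After 'push 6': [-1, 6]
After 'eq': [0]
After 'push 4': [0, 4]
After 'mod': [0]
After 'neg': [0]
After 'dup': [0, 0]
After 'gt': [0]
After 'neg': [0]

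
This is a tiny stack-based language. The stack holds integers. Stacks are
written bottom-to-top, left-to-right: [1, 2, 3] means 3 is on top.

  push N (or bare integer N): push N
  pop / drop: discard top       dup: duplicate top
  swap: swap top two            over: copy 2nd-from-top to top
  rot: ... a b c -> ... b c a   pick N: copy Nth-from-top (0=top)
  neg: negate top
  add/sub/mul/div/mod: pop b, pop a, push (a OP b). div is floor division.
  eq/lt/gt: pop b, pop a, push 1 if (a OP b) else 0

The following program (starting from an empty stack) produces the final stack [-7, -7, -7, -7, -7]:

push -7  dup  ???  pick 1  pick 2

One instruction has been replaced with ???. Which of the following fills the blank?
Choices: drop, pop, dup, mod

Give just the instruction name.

Stack before ???: [-7, -7]
Stack after ???:  [-7, -7, -7]
Checking each choice:
  drop: stack underflow (need 2, have 1)
  pop: stack underflow (need 2, have 1)
  dup: MATCH
  mod: stack underflow (need 2, have 1)


Answer: dup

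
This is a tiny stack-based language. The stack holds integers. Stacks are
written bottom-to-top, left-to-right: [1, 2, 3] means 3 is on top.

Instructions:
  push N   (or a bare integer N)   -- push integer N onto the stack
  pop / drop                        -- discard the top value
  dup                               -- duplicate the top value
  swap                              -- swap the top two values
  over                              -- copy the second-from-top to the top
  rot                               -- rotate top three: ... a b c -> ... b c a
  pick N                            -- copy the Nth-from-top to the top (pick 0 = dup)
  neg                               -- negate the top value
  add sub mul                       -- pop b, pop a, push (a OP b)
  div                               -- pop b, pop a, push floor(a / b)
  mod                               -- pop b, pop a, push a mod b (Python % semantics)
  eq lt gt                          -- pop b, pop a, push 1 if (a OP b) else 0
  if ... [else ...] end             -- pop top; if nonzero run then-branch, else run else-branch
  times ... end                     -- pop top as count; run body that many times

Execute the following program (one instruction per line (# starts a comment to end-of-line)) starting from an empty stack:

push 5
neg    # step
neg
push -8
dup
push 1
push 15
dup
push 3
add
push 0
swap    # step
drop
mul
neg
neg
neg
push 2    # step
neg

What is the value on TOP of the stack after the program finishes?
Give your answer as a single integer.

Answer: -2

Derivation:
After 'push 5': [5]
After 'neg': [-5]
After 'neg': [5]
After 'push -8': [5, -8]
After 'dup': [5, -8, -8]
After 'push 1': [5, -8, -8, 1]
After 'push 15': [5, -8, -8, 1, 15]
After 'dup': [5, -8, -8, 1, 15, 15]
After 'push 3': [5, -8, -8, 1, 15, 15, 3]
After 'add': [5, -8, -8, 1, 15, 18]
After 'push 0': [5, -8, -8, 1, 15, 18, 0]
After 'swap': [5, -8, -8, 1, 15, 0, 18]
After 'drop': [5, -8, -8, 1, 15, 0]
After 'mul': [5, -8, -8, 1, 0]
After 'neg': [5, -8, -8, 1, 0]
After 'neg': [5, -8, -8, 1, 0]
After 'neg': [5, -8, -8, 1, 0]
After 'push 2': [5, -8, -8, 1, 0, 2]
After 'neg': [5, -8, -8, 1, 0, -2]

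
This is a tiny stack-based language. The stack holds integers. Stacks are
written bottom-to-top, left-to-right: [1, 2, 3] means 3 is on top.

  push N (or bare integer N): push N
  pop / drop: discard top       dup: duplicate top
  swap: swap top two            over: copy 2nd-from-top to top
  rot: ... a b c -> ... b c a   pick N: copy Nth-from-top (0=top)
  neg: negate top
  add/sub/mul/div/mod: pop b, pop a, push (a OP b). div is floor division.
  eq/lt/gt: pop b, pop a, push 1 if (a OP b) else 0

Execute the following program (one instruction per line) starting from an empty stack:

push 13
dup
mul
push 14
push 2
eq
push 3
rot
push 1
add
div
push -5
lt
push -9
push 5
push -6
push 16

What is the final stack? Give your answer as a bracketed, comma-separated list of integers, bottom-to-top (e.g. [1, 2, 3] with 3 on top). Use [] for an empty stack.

Answer: [0, 0, -9, 5, -6, 16]

Derivation:
After 'push 13': [13]
After 'dup': [13, 13]
After 'mul': [169]
After 'push 14': [169, 14]
After 'push 2': [169, 14, 2]
After 'eq': [169, 0]
After 'push 3': [169, 0, 3]
After 'rot': [0, 3, 169]
After 'push 1': [0, 3, 169, 1]
After 'add': [0, 3, 170]
After 'div': [0, 0]
After 'push -5': [0, 0, -5]
After 'lt': [0, 0]
After 'push -9': [0, 0, -9]
After 'push 5': [0, 0, -9, 5]
After 'push -6': [0, 0, -9, 5, -6]
After 'push 16': [0, 0, -9, 5, -6, 16]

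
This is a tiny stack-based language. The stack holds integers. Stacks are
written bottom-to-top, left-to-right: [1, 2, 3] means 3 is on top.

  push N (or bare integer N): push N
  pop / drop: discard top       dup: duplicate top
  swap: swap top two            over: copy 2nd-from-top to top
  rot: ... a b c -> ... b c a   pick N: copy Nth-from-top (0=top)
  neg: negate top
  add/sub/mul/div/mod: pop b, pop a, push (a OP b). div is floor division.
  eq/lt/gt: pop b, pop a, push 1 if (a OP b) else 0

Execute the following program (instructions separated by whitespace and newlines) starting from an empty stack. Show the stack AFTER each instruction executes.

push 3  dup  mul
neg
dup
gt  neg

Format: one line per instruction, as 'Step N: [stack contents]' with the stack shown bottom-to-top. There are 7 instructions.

Step 1: [3]
Step 2: [3, 3]
Step 3: [9]
Step 4: [-9]
Step 5: [-9, -9]
Step 6: [0]
Step 7: [0]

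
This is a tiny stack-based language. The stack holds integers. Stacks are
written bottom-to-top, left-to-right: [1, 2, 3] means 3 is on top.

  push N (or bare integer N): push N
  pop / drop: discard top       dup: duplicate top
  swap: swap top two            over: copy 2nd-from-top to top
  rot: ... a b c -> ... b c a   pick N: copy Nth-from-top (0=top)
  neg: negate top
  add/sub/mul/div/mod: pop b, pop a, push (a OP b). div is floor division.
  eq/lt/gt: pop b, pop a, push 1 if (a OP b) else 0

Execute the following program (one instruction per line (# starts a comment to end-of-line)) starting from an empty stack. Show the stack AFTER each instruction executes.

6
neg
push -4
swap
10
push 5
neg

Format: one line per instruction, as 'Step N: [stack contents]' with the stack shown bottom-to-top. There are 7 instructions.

Step 1: [6]
Step 2: [-6]
Step 3: [-6, -4]
Step 4: [-4, -6]
Step 5: [-4, -6, 10]
Step 6: [-4, -6, 10, 5]
Step 7: [-4, -6, 10, -5]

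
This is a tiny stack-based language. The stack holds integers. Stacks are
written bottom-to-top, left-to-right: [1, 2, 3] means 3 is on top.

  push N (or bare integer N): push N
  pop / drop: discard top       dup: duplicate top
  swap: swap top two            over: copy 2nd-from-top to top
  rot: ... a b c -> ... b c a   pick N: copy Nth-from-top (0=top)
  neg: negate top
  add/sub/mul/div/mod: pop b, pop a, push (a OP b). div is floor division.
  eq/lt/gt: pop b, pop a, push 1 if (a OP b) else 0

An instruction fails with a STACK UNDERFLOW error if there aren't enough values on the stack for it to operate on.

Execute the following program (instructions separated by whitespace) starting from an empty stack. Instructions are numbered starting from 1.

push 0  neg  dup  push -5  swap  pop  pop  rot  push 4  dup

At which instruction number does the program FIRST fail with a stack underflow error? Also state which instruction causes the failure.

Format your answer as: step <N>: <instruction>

Answer: step 8: rot

Derivation:
Step 1 ('push 0'): stack = [0], depth = 1
Step 2 ('neg'): stack = [0], depth = 1
Step 3 ('dup'): stack = [0, 0], depth = 2
Step 4 ('push -5'): stack = [0, 0, -5], depth = 3
Step 5 ('swap'): stack = [0, -5, 0], depth = 3
Step 6 ('pop'): stack = [0, -5], depth = 2
Step 7 ('pop'): stack = [0], depth = 1
Step 8 ('rot'): needs 3 value(s) but depth is 1 — STACK UNDERFLOW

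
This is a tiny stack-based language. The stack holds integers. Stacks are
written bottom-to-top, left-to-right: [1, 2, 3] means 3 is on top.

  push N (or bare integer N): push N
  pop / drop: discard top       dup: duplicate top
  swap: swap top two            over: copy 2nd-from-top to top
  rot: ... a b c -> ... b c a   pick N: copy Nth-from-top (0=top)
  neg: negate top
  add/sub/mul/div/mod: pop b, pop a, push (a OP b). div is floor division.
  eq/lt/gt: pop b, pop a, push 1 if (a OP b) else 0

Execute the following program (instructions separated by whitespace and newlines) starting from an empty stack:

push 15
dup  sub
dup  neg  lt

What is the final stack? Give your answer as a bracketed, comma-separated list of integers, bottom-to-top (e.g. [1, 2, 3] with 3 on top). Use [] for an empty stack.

Answer: [0]

Derivation:
After 'push 15': [15]
After 'dup': [15, 15]
After 'sub': [0]
After 'dup': [0, 0]
After 'neg': [0, 0]
After 'lt': [0]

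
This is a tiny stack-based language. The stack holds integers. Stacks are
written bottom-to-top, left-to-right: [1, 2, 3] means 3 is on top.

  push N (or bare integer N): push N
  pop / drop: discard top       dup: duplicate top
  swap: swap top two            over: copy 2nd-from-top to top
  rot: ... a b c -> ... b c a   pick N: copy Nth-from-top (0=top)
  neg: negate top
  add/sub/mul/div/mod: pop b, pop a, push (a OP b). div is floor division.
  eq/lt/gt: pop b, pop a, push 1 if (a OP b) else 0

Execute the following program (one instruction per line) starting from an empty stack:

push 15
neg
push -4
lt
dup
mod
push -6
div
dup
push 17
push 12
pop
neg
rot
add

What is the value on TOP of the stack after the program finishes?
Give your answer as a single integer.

Answer: -17

Derivation:
After 'push 15': [15]
After 'neg': [-15]
After 'push -4': [-15, -4]
After 'lt': [1]
After 'dup': [1, 1]
After 'mod': [0]
After 'push -6': [0, -6]
After 'div': [0]
After 'dup': [0, 0]
After 'push 17': [0, 0, 17]
After 'push 12': [0, 0, 17, 12]
After 'pop': [0, 0, 17]
After 'neg': [0, 0, -17]
After 'rot': [0, -17, 0]
After 'add': [0, -17]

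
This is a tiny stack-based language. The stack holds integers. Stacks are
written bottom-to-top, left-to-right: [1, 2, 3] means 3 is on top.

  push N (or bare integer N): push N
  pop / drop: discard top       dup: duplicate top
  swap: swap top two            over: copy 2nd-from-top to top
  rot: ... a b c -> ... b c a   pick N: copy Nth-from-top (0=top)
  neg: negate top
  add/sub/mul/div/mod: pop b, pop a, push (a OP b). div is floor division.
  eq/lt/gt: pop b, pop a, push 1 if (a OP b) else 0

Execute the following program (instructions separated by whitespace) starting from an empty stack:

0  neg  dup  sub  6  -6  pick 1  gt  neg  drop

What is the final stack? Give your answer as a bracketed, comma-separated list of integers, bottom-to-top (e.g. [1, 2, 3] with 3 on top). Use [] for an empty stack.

Answer: [0, 6]

Derivation:
After 'push 0': [0]
After 'neg': [0]
After 'dup': [0, 0]
After 'sub': [0]
After 'push 6': [0, 6]
After 'push -6': [0, 6, -6]
After 'pick 1': [0, 6, -6, 6]
After 'gt': [0, 6, 0]
After 'neg': [0, 6, 0]
After 'drop': [0, 6]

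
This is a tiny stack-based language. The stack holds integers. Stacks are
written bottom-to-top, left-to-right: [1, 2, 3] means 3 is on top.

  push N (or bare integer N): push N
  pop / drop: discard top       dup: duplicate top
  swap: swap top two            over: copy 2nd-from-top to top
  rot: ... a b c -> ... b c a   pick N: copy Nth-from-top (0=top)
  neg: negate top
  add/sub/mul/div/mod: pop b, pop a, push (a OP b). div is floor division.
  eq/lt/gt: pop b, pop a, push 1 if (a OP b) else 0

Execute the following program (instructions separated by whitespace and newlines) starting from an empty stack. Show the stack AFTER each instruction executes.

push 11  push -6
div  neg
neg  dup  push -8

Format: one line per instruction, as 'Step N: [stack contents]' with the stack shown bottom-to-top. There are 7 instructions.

Step 1: [11]
Step 2: [11, -6]
Step 3: [-2]
Step 4: [2]
Step 5: [-2]
Step 6: [-2, -2]
Step 7: [-2, -2, -8]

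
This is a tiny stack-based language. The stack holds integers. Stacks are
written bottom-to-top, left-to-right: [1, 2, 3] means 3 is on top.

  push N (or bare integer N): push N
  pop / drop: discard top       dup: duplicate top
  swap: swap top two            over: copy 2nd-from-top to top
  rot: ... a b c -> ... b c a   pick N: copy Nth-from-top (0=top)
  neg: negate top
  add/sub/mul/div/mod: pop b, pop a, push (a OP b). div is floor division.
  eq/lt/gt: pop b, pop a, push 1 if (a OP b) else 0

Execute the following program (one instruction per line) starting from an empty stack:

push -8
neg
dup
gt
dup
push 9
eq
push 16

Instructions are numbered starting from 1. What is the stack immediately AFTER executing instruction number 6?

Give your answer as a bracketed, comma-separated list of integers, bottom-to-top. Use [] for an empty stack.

Step 1 ('push -8'): [-8]
Step 2 ('neg'): [8]
Step 3 ('dup'): [8, 8]
Step 4 ('gt'): [0]
Step 5 ('dup'): [0, 0]
Step 6 ('push 9'): [0, 0, 9]

Answer: [0, 0, 9]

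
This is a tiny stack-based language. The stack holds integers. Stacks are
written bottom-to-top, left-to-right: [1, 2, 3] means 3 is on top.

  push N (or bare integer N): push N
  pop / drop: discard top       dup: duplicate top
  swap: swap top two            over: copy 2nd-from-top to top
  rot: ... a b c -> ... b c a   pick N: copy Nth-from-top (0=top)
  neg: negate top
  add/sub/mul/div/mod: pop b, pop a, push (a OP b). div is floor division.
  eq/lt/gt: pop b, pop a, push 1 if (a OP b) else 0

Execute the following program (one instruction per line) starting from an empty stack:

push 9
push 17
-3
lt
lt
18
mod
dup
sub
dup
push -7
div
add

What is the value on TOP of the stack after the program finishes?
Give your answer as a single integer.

After 'push 9': [9]
After 'push 17': [9, 17]
After 'push -3': [9, 17, -3]
After 'lt': [9, 0]
After 'lt': [0]
After 'push 18': [0, 18]
After 'mod': [0]
After 'dup': [0, 0]
After 'sub': [0]
After 'dup': [0, 0]
After 'push -7': [0, 0, -7]
After 'div': [0, 0]
After 'add': [0]

Answer: 0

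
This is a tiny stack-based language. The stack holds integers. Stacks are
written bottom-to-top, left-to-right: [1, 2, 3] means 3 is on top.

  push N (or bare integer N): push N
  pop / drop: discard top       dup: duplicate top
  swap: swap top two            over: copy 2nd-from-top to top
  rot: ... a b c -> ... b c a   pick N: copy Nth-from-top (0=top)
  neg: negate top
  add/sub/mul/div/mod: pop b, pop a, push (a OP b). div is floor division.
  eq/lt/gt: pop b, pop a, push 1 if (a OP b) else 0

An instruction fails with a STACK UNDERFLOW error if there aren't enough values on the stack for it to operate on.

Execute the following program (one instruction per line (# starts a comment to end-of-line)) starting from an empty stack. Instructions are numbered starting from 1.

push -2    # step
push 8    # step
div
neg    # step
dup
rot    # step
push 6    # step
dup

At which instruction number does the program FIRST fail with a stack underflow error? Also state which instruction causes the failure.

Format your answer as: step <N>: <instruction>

Step 1 ('push -2'): stack = [-2], depth = 1
Step 2 ('push 8'): stack = [-2, 8], depth = 2
Step 3 ('div'): stack = [-1], depth = 1
Step 4 ('neg'): stack = [1], depth = 1
Step 5 ('dup'): stack = [1, 1], depth = 2
Step 6 ('rot'): needs 3 value(s) but depth is 2 — STACK UNDERFLOW

Answer: step 6: rot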